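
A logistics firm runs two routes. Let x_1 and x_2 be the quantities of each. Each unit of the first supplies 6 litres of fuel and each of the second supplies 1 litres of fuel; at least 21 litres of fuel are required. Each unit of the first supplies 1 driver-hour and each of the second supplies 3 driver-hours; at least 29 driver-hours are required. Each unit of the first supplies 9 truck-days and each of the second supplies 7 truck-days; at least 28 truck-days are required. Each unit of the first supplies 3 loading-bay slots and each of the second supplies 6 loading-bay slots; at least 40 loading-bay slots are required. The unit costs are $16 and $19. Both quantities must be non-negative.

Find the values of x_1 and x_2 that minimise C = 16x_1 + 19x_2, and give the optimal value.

The feasible region is unbounded (it extends along (0, 1), (1, 0)), but C strictly increases along every unbounded feasible direction, so there is no improving ray and the minimum is attained at a vertex.

x_1 = 2, x_2 = 9, minimum C = 203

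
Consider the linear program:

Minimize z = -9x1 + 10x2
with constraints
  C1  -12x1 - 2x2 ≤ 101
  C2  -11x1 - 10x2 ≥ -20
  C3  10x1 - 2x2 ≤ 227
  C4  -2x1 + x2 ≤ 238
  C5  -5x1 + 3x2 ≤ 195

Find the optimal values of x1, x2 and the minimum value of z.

x1 = 63/11, x2 = -1867/22, minimum z = -9902/11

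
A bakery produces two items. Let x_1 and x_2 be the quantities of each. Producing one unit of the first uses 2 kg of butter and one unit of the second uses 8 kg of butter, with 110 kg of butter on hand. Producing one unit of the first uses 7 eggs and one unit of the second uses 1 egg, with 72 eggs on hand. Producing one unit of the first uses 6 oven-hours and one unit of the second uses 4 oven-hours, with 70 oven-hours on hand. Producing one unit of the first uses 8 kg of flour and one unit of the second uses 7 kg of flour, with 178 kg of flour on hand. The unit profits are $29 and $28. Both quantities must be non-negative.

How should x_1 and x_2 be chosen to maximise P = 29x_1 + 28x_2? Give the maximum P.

x_1 = 3, x_2 = 13, maximum P = 451

Vertices and P = 29x_1 + 28x_2:
  (0, 0) → P = 0
  (0, 55/4) → P = 385
  (72/7, 0) → P = 2088/7
  (3, 13) → P = 451
  (109/11, 29/11) → P = 3973/11

The binding constraints are 2x_1 + 8x_2 = 110 and 6x_1 + 4x_2 = 70.
Solving simultaneously gives x_1 = 3, x_2 = 13.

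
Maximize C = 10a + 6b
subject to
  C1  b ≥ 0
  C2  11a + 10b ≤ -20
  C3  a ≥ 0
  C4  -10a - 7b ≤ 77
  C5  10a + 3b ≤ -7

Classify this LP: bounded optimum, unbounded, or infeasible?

The boundaries b = 0 and 11a + 10b = -20 meet at (-20/11, 0), but that point violates a ≥ 0. Every candidate vertex is excluded by some other constraint, so the feasible region is empty.

infeasible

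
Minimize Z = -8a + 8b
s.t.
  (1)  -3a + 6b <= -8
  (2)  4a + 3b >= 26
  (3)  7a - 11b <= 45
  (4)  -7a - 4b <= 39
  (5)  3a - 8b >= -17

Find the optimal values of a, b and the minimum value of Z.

a = 182/9, b = 79/9, minimum Z = -824/9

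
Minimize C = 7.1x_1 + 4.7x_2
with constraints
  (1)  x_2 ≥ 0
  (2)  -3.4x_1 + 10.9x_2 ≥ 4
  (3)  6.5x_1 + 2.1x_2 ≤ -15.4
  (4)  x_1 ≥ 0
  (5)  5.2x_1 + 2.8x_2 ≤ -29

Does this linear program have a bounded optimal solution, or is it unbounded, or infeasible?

The boundaries x_2 = 0 and 5.2x_1 + 2.8x_2 = -29 meet at (-145/26, 0), but that point violates x_1 ≥ 0. Every candidate vertex is excluded by some other constraint, so the feasible region is empty.

infeasible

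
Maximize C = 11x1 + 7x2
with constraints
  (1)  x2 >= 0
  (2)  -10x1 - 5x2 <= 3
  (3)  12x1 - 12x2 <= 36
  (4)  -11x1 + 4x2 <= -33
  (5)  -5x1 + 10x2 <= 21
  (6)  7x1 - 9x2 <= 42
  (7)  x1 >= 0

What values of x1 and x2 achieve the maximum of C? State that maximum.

Feasible corners and C = 11x1 + 7x2:
  (3, 0) → C = 33
  (51/5, 36/5) → C = 813/5
  (23/5, 22/5) → C = 407/5

At the optimal vertex, 12x1 - 12x2 = 36 and -5x1 + 10x2 = 21.
Solving simultaneously gives x1 = 51/5, x2 = 36/5.

x1 = 51/5, x2 = 36/5, maximum C = 813/5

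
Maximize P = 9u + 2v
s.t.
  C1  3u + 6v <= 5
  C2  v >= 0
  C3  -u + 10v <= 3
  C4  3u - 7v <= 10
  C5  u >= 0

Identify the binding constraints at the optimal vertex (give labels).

Feasible corners and P = 9u + 2v:
  (5/3, 0) → P = 15
  (8/9, 7/18) → P = 79/9
  (0, 0) → P = 0
  (0, 3/10) → P = 3/5

The maximum is at (5/3, 0). Substituting into each constraint, equality holds for C1 and C2; the remaining constraints have slack.

C1 and C2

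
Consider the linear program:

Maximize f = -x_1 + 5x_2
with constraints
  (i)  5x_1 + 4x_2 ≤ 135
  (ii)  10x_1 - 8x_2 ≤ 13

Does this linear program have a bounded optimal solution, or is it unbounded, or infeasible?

unbounded

From the feasible point (283/20, 257/16), moving in the direction (-4, 5) keeps every constraint satisfied while f increases without bound.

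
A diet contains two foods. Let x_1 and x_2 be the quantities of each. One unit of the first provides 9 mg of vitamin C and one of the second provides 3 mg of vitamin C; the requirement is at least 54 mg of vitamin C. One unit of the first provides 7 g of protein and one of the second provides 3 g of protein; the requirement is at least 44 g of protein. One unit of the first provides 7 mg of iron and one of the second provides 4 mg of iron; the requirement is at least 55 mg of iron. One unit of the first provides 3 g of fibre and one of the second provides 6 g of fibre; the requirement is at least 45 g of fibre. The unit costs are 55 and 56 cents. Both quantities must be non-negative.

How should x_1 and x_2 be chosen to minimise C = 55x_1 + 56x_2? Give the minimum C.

x_1 = 5, x_2 = 5, minimum C = 555

Feasible corners and C = 55x_1 + 56x_2:
  (0, 18) → C = 1008
  (15, 0) → C = 825
  (17/5, 39/5) → C = 3119/5
  (5, 5) → C = 555
The feasible region is unbounded (it extends along (0, 1), (1, 0)), but C strictly increases along every unbounded feasible direction, so there is no improving ray and the minimum is attained at a vertex.

The binding constraints are 7x_1 + 4x_2 = 55 and 3x_1 + 6x_2 = 45.
Solving simultaneously gives x_1 = 5, x_2 = 5.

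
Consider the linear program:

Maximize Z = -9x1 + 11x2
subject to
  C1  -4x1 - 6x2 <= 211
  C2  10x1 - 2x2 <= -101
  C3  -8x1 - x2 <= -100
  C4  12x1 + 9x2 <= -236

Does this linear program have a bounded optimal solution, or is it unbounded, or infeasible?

infeasible

The boundaries -4x1 - 6x2 = 211 and 10x1 - 2x2 = -101 meet at (-257/17, -853/34), but that point violates -8x1 - x2 ≤ -100. Every candidate vertex is excluded by some other constraint, so the feasible region is empty.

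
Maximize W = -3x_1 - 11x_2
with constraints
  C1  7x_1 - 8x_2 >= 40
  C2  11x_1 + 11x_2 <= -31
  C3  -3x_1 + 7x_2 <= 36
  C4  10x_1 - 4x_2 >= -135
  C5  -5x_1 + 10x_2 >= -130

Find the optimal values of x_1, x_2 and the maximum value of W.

x_1 = -64/3, x_2 = -71/3, maximum W = 973/3

Vertices and W = -3x_1 - 11x_2:
  (64/55, -219/55) → W = 2217/55
  (-64/3, -71/3) → W = 973/3
  (224/33, -317/33) → W = 2815/33

The binding constraints are 7x_1 - 8x_2 = 40 and -5x_1 + 10x_2 = -130.
Solving simultaneously gives x_1 = -64/3, x_2 = -71/3.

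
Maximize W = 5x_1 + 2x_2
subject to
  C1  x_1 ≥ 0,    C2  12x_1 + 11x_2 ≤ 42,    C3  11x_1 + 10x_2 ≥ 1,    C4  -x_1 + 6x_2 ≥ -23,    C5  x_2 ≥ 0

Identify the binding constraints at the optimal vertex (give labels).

C2 and C5

Vertices and W = 5x_1 + 2x_2:
  (0, 42/11) → W = 84/11
  (0, 1/10) → W = 1/5
  (7/2, 0) → W = 35/2
  (1/11, 0) → W = 5/11

The maximum is at (7/2, 0). Substituting into each constraint, equality holds for C2 and C5; the remaining constraints have slack.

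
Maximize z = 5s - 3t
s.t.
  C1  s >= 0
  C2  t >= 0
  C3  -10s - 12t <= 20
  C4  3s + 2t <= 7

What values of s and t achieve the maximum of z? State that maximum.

s = 7/3, t = 0, maximum z = 35/3

Feasible corners and z = 5s - 3t:
  (0, 0) → z = 0
  (0, 7/2) → z = -21/2
  (7/3, 0) → z = 35/3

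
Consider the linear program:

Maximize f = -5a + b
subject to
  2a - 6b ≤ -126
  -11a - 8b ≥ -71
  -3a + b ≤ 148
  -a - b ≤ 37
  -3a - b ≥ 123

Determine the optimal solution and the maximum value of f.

a = -185/4, b = 37/4, maximum f = 481/2

Feasible corners and f = -5a + b:
  (-87/2, 13/2) → f = 224
  (-216/5, 33/5) → f = 1113/5
  (-185/4, 37/4) → f = 481/2
  (-271/6, 25/2) → f = 715/3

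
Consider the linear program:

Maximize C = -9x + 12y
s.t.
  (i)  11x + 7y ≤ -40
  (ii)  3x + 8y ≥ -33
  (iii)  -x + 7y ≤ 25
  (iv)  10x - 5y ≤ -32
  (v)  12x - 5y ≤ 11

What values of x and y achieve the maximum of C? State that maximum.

x = -431/29, y = 42/29, maximum C = 4383/29

Corner points and C = -9x + 12y:
  (-65/12, 235/84) → C = 2305/28
  (-424/125, -48/125) → C = 648/25
  (-431/29, 42/29) → C = 4383/29
  (-421/95, -234/95) → C = 981/95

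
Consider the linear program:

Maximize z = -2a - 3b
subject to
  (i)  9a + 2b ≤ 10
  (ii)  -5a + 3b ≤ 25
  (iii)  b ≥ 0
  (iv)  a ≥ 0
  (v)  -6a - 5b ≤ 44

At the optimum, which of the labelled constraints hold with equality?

(iii) and (iv)

Vertices and z = -2a - 3b:
  (10/9, 0) → z = -20/9
  (0, 5) → z = -15
  (0, 0) → z = 0

The maximum is at (0, 0). Substituting into each constraint, equality holds for (iii) and (iv); the remaining constraints have slack.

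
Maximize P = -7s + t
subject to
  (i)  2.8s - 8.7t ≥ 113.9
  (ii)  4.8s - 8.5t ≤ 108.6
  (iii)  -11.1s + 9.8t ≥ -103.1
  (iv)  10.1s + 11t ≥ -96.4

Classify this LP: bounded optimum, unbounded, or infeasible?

infeasible

The boundaries 2.8s - 8.7t = 113.9 and -11.1s + 9.8t = -103.1 meet at (-21925/6913, -97561/6913), but that point violates 10.1s + 11t ≥ -96.4. Every candidate vertex is excluded by some other constraint, so the feasible region is empty.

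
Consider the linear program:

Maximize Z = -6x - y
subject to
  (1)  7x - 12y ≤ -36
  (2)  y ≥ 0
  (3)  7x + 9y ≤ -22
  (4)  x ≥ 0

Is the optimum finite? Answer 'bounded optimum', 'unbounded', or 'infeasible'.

The boundaries 7x - 12y = -36 and y = 0 meet at (-36/7, 0), but that point violates x ≥ 0. Every candidate vertex is excluded by some other constraint, so the feasible region is empty.

infeasible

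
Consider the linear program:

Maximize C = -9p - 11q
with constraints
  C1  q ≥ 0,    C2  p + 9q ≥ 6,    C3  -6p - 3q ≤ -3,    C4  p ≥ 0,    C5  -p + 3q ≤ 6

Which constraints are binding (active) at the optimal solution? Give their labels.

C2 and C3

Extreme points and C = -9p - 11q:
  (6, 0) → C = -54
  (3/17, 11/17) → C = -148/17
  (0, 1) → C = -11
  (0, 2) → C = -22
The feasible region is unbounded (it extends along (3, 1), (1, 0)), but C strictly decreases along every unbounded feasible direction, so there is no improving ray and the maximum is attained at a vertex.

The maximum is at (3/17, 11/17). Substituting into each constraint, equality holds for C2 and C3; the remaining constraints have slack.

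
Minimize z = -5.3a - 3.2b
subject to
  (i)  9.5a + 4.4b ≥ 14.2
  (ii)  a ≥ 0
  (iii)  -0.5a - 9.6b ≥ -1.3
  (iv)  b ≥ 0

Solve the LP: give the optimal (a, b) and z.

Feasible corners and z = -5.3a - 3.2b:
  (653/445, 21/356) → z = -35449/4450
  (142/95, 0) → z = -3763/475
  (13/5, 0) → z = -689/50

The optimum lies where -0.5a - 9.6b = -1.3 and b = 0.
Solving simultaneously gives a = 13/5, b = 0.

a = 2.6, b = 0, minimum z = -13.78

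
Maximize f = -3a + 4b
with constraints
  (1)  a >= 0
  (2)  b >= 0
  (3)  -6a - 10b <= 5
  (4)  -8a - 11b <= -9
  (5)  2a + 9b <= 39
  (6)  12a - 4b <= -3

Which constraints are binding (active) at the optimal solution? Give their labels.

(1) and (5)

Feasible corners and f = -3a + 4b:
  (0, 9/11) → f = 36/11
  (0, 13/3) → f = 52/3
  (3/164, 33/41) → f = 519/164
  (129/116, 237/58) → f = 1509/116

The maximum is at (0, 13/3). Substituting into each constraint, equality holds for (1) and (5); the remaining constraints have slack.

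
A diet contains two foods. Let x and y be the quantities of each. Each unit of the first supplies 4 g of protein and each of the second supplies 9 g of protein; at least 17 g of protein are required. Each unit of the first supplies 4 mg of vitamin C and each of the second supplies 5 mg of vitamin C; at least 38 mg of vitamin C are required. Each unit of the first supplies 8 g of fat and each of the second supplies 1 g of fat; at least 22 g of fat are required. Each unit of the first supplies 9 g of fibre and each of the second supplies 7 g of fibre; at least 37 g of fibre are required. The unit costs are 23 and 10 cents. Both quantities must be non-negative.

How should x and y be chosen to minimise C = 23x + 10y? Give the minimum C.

Feasible corners and C = 23x + 10y:
  (0, 22) → C = 220
  (19/2, 0) → C = 437/2
  (2, 6) → C = 106
The feasible region is unbounded (it extends along (0, 1), (1, 0)), but C strictly increases along every unbounded feasible direction, so there is no improving ray and the minimum is attained at a vertex.

x = 2, y = 6, minimum C = 106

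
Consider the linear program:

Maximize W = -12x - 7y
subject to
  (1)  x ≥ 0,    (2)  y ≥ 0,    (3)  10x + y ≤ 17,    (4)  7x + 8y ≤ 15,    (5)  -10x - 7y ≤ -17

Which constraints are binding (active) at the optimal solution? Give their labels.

Feasible corners and W = -12x - 7y:
  (17/10, 0) → W = -102/5
  (121/73, 31/73) → W = -1669/73
  (1, 1) → W = -19

The maximum is at (1, 1). Substituting into each constraint, equality holds for (4) and (5); the remaining constraints have slack.

(4) and (5)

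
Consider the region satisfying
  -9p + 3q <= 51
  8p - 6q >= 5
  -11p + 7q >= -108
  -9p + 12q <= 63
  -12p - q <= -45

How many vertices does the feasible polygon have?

The feasible vertices (each the meet of two boundaries and inside every other half-plane) are:
  (73/7, 183/14)
  (55/16, 15/4)
  (579/23, 555/23)
  (423/95, -801/95)

4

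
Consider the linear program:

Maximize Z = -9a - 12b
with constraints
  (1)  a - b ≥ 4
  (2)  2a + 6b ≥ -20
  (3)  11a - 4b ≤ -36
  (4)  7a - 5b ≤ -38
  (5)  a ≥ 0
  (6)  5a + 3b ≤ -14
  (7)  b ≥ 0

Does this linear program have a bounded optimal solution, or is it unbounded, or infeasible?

infeasible

The boundaries 5a + 3b = -14 and b = 0 meet at (-14/5, 0), but that point violates a - b ≥ 4. Every candidate vertex is excluded by some other constraint, so the feasible region is empty.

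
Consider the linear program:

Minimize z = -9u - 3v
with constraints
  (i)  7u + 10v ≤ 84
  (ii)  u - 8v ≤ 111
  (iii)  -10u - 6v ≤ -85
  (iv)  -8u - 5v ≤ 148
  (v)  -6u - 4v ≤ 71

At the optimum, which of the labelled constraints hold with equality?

(i) and (ii)

Extreme points and z = -9u - 3v:
  (27, -21/2) → z = -423/2
  (173/29, 245/58) → z = -3849/58
  (673/43, -1025/86) → z = -9039/86

The minimum is at (27, -21/2). Substituting into each constraint, equality holds for (i) and (ii); the remaining constraints have slack.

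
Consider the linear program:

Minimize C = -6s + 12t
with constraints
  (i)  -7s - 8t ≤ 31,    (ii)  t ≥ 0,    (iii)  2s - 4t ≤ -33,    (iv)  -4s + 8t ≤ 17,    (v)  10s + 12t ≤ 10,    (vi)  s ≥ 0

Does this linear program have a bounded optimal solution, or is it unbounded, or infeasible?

Constraints 2s - 4t ≤ -33 and -4s + 8t ≤ 17 have parallel boundaries but demand opposite sides — no point can satisfy both, so the region is empty.

infeasible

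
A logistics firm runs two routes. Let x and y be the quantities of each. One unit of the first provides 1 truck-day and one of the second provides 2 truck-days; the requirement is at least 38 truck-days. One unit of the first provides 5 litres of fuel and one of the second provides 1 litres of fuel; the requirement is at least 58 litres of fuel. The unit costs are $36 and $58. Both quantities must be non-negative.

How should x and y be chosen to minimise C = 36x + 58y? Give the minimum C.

x = 26/3, y = 44/3, minimum C = 3488/3

Corner points and C = 36x + 58y:
  (0, 58) → C = 3364
  (38, 0) → C = 1368
  (26/3, 44/3) → C = 3488/3
The feasible region is unbounded (it extends along (0, 1), (1, 0)), but C strictly increases along every unbounded feasible direction, so there is no improving ray and the minimum is attained at a vertex.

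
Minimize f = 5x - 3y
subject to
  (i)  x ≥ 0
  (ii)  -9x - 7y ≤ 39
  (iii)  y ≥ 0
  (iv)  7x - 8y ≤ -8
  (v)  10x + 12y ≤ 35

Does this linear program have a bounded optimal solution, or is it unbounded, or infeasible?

Vertices and f = 5x - 3y:
  (0, 1) → f = -3
  (0, 35/12) → f = -35/4
  (46/41, 325/164) → f = -55/164
The feasible region has finitely many vertices and no improving ray; the minimum is -35/4 at (0, 35/12).

bounded optimum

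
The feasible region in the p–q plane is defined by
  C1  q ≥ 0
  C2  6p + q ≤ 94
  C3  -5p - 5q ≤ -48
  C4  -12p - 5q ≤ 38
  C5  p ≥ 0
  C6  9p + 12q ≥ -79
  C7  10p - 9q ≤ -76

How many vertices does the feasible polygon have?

4

Of the 21 pairwise boundary intersections, those satisfying every inequality are:
  (0, 94)
  (385/32, 349/16)
  (0, 48/5)
  (52/95, 172/19)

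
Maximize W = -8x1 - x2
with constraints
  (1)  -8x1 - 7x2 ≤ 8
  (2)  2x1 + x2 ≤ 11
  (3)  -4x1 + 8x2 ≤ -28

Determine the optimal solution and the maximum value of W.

The binding constraints are -8x1 - 7x2 = 8 and -4x1 + 8x2 = -28.
Solving simultaneously gives x1 = 33/23, x2 = -64/23.

x1 = 33/23, x2 = -64/23, maximum W = -200/23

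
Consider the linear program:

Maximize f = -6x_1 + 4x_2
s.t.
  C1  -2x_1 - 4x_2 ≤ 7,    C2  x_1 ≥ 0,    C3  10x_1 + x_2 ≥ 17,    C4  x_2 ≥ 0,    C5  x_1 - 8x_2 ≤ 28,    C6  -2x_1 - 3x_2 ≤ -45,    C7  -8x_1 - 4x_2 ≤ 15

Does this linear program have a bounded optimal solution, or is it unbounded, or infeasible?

From the feasible point (0, 17), moving in the direction (0, 1) keeps every constraint satisfied while f increases without bound.

unbounded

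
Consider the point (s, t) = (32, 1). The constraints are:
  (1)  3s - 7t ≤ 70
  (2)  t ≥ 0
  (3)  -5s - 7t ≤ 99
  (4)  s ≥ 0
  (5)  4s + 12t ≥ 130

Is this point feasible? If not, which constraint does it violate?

Constraint (1): 3s - 7t = 89, which is not ≤ 70. All other constraints are satisfied.

not feasible — violates (1)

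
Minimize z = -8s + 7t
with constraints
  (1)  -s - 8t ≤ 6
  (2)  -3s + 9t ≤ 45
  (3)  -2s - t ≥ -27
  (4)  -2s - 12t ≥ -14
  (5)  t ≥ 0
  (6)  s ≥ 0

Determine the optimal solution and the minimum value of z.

Feasible corners and z = -8s + 7t:
  (7, 0) → z = -56
  (0, 7/6) → z = 49/6
  (0, 0) → z = 0

s = 7, t = 0, minimum z = -56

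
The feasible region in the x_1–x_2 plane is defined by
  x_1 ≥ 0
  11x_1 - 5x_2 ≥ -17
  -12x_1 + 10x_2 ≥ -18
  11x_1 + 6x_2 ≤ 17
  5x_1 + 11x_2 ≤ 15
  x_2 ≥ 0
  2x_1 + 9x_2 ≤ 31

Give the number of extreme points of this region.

Intersecting each pair of boundary lines and keeping only the points that satisfy every inequality leaves:
  (0, 15/11)
  (0, 0)
  (139/91, 3/91)
  (3/2, 0)
  (97/91, 80/91)

5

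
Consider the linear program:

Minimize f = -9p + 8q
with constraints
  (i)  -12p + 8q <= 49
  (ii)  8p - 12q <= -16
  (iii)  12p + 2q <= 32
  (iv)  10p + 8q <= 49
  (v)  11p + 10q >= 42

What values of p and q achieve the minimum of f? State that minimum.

Feasible corners and f = -9p + 8q:
  (0, 49/8) → f = 49
  (-77/104, 1043/208) → f = 4865/104
  (11/5, 14/5) → f = 13/5
  (86/53, 128/53) → f = 250/53
  (79/38, 67/19) → f = 19/2

At the optimal vertex, 8p - 12q = -16 and 12p + 2q = 32.
Solving simultaneously gives p = 11/5, q = 14/5.

p = 11/5, q = 14/5, minimum f = 13/5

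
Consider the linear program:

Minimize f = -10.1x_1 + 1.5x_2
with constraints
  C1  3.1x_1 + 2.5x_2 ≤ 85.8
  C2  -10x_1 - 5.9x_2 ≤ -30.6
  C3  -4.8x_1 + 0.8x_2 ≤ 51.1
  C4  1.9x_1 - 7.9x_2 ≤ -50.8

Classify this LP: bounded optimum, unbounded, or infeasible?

Feasible corners and f = -10.1x_1 + 1.5x_2:
  (-5911/1448, 57025/1448) → f = 726193/7240
  (27541/1462, 16025/1462) → f = -1270633/7310
  (-27701/3632, 16447/908) → f = 3784621/36320
  (-5798/9021, 56614/9021) → f = 717404/45105
The feasible region has finitely many vertices and no improving ray; the minimum is -1270633/7310 at (27541/1462, 16025/1462).

bounded optimum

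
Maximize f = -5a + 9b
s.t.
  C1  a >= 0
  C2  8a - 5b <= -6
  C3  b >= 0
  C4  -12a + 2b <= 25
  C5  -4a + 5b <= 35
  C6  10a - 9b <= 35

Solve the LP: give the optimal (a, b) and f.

a = 29/4, b = 64/5, maximum f = 1579/20

Extreme points and f = -5a + 9b:
  (0, 6/5) → f = 54/5
  (0, 7) → f = 63
  (29/4, 64/5) → f = 1579/20

The optimum lies where 8a - 5b = -6 and -4a + 5b = 35.
Solving simultaneously gives a = 29/4, b = 64/5.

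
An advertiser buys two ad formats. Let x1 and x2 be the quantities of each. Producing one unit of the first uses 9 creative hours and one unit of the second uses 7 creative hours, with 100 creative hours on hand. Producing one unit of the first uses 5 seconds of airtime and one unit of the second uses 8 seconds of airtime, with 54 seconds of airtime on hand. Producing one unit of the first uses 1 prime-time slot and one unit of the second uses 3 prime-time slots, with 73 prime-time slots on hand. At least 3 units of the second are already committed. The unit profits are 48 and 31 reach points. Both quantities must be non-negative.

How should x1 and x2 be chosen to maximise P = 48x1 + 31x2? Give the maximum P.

x1 = 6, x2 = 3, maximum P = 381

Vertices and P = 48x1 + 31x2:
  (0, 27/4) → P = 837/4
  (0, 3) → P = 93
  (6, 3) → P = 381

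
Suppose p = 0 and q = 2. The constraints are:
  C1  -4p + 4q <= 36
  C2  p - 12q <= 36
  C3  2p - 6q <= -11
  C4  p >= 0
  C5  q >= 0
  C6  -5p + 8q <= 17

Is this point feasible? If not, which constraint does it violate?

feasible

C1: 8 ≤ 36 ✓
C2: -24 ≤ 36 ✓
C3: -12 ≤ -11 ✓
C4: 0 ≥ 0 ✓
C5: 2 ≥ 0 ✓
C6: 16 ≤ 17 ✓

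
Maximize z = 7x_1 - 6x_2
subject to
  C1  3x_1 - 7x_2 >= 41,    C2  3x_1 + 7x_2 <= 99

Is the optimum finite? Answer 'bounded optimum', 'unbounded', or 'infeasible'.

unbounded

From the feasible point (70/3, 29/7), moving in the direction (7, -3) keeps every constraint satisfied while z increases without bound.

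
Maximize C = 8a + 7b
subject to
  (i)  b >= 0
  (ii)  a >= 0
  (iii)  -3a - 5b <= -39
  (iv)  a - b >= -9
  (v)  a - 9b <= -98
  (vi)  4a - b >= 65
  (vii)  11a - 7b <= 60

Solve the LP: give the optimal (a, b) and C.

Vertices and C = 8a + 7b:
  (74/3, 101/3) → C = 433
  (123/4, 159/4) → C = 2097/4
  (395/17, 475/17) → C = 6485/17

At the optimal vertex, a - b = -9 and 11a - 7b = 60.
Solving simultaneously gives a = 123/4, b = 159/4.

a = 123/4, b = 159/4, maximum C = 2097/4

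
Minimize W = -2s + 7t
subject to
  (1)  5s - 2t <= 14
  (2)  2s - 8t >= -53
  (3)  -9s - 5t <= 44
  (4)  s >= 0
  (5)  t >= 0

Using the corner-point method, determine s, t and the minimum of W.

s = 14/5, t = 0, minimum W = -28/5

Extreme points and W = -2s + 7t:
  (109/18, 293/36) → W = 1615/36
  (14/5, 0) → W = -28/5
  (0, 53/8) → W = 371/8
  (0, 0) → W = 0

At the optimal vertex, 5s - 2t = 14 and t = 0.
Solving simultaneously gives s = 14/5, t = 0.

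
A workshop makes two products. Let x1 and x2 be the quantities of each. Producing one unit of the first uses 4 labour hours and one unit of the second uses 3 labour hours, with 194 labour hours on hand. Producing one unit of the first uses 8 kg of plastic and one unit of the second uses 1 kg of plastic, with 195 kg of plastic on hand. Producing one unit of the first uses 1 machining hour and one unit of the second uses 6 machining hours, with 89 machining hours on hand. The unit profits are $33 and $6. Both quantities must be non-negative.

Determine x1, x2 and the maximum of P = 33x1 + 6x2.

Vertices and P = 33x1 + 6x2:
  (0, 0) → P = 0
  (0, 89/6) → P = 89
  (195/8, 0) → P = 6435/8
  (23, 11) → P = 825

x1 = 23, x2 = 11, maximum P = 825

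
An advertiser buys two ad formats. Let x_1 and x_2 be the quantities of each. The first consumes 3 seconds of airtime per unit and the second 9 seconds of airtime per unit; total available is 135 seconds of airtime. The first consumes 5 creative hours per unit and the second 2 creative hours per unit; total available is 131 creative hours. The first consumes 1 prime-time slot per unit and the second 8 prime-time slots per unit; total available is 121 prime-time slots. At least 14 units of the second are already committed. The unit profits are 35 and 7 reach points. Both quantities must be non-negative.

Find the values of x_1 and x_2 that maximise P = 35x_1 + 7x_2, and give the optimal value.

Feasible corners and P = 35x_1 + 7x_2:
  (0, 15) → P = 105
  (0, 14) → P = 98
  (3, 14) → P = 203

x_1 = 3, x_2 = 14, maximum P = 203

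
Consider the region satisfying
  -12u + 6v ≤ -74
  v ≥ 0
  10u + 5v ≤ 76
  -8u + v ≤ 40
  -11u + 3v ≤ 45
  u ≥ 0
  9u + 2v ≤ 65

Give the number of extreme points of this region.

4

Of the 21 pairwise boundary intersections, those satisfying every inequality are:
  (37/6, 0)
  (413/60, 43/30)
  (65/9, 0)
  (173/25, 34/25)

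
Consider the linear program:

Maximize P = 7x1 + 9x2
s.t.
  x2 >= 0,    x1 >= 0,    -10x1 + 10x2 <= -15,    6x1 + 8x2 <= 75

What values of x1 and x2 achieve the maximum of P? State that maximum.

x1 = 25/2, x2 = 0, maximum P = 175/2

Feasible corners and P = 7x1 + 9x2:
  (3/2, 0) → P = 21/2
  (25/2, 0) → P = 175/2
  (87/14, 33/7) → P = 1203/14

The optimum lies where x2 = 0 and 6x1 + 8x2 = 75.
Solving simultaneously gives x1 = 25/2, x2 = 0.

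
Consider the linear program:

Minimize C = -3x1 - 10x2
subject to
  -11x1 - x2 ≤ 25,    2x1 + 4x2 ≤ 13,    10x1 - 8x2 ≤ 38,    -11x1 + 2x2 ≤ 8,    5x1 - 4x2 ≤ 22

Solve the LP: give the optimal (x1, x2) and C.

Extreme points and C = -3x1 - 10x2:
  (-81/49, -334/49) → C = 3583/49
  (-58/33, -17/3) → C = 2044/33
  (32/7, 27/28) → C = -327/14
  (-1/8, 53/16) → C = -131/4

At the optimal vertex, 2x1 + 4x2 = 13 and -11x1 + 2x2 = 8.
Solving simultaneously gives x1 = -1/8, x2 = 53/16.

x1 = -1/8, x2 = 53/16, minimum C = -131/4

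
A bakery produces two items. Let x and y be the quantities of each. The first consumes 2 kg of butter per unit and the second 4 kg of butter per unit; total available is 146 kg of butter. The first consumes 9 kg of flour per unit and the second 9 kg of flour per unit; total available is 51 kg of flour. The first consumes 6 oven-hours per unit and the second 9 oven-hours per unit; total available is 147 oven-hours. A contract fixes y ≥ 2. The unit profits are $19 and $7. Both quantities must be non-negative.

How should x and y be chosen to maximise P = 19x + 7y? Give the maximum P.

x = 11/3, y = 2, maximum P = 251/3

Corner points and P = 19x + 7y:
  (0, 17/3) → P = 119/3
  (0, 2) → P = 14
  (11/3, 2) → P = 251/3

The optimum lies where 9x + 9y = 51 and y = 2.
Solving simultaneously gives x = 11/3, y = 2.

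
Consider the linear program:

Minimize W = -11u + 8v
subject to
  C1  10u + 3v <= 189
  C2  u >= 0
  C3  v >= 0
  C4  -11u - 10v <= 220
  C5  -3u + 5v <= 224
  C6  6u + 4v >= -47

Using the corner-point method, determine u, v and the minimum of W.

Feasible corners and W = -11u + 8v:
  (189/10, 0) → W = -2079/10
  (273/59, 2807/59) → W = 19453/59
  (0, 0) → W = 0
  (0, 224/5) → W = 1792/5

The binding constraints are 10u + 3v = 189 and v = 0.
Solving simultaneously gives u = 189/10, v = 0.

u = 189/10, v = 0, minimum W = -2079/10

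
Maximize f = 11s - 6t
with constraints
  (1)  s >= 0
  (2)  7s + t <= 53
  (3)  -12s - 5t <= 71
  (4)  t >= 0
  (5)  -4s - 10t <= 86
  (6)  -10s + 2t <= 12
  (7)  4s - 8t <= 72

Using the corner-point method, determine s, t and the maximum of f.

s = 53/7, t = 0, maximum f = 583/7

Feasible corners and f = 11s - 6t:
  (0, 0) → f = 0
  (0, 6) → f = -36
  (53/7, 0) → f = 583/7
  (47/12, 307/12) → f = -1325/12

At the optimal vertex, 7s + t = 53 and t = 0.
Solving simultaneously gives s = 53/7, t = 0.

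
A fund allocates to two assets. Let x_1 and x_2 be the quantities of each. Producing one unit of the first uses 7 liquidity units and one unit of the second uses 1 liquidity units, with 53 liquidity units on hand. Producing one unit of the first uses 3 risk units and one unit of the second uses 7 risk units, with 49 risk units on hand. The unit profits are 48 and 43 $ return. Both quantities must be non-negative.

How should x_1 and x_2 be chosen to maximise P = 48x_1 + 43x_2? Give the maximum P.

Corner points and P = 48x_1 + 43x_2:
  (0, 0) → P = 0
  (0, 7) → P = 301
  (53/7, 0) → P = 2544/7
  (7, 4) → P = 508

The optimum lies where 7x_1 + x_2 = 53 and 3x_1 + 7x_2 = 49.
Solving simultaneously gives x_1 = 7, x_2 = 4.

x_1 = 7, x_2 = 4, maximum P = 508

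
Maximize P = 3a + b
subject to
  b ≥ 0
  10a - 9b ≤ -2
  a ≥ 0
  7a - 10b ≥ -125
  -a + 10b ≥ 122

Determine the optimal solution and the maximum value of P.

Feasible corners and P = 3a + b:
  (1105/37, 1236/37) → P = 123
  (154/13, 174/13) → P = 636/13
  (0, 25/2) → P = 25/2
  (0, 61/5) → P = 61/5

a = 1105/37, b = 1236/37, maximum P = 123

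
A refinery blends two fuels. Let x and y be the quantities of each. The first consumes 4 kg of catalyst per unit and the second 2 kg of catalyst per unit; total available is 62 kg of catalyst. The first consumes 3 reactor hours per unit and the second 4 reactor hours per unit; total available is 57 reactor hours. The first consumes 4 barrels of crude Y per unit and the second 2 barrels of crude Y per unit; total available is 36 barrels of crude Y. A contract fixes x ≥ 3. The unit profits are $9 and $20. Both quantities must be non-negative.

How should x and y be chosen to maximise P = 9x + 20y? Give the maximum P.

x = 3, y = 12, maximum P = 267

Corner points and P = 9x + 20y:
  (9, 0) → P = 81
  (3, 0) → P = 27
  (3, 12) → P = 267

The optimum lies where 3x + 4y = 57 and 4x + 2y = 36.
Solving simultaneously gives x = 3, y = 12.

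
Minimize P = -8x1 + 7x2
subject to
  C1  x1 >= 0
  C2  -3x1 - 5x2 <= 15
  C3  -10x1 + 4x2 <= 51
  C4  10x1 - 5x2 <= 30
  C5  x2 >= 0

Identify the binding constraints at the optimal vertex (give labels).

C4 and C5

Extreme points and P = -8x1 + 7x2:
  (0, 51/4) → P = 357/4
  (0, 0) → P = 0
  (3, 0) → P = -24
The feasible region is unbounded (it extends along (2, 5), (1, 2)), but P strictly increases along every unbounded feasible direction, so there is no improving ray and the minimum is attained at a vertex.

The minimum is at (3, 0). Substituting into each constraint, equality holds for C4 and C5; the remaining constraints have slack.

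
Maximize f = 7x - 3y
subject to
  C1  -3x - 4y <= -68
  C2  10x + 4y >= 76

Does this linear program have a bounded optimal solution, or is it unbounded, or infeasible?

From the feasible point (8/7, 113/7), moving in the direction (4, -3) keeps every constraint satisfied while f increases without bound.

unbounded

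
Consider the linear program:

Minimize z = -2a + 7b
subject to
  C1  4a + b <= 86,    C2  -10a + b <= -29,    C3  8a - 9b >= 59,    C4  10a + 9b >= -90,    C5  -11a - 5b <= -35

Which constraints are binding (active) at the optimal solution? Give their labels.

Corner points and z = -2a + 7b:
  (833/44, 113/11) → z = 749/22
  (432/13, -610/13) → z = -5134/13
  (610/139, -369/139) → z = -3803/139
  (765/49, -1340/49) → z = -10910/49

The minimum is at (432/13, -610/13). Substituting into each constraint, equality holds for C1 and C4; the remaining constraints have slack.

C1 and C4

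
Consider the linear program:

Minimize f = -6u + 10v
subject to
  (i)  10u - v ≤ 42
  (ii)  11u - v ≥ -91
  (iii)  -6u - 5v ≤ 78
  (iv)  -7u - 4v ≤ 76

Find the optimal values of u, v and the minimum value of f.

Vertices and f = -6u + 10v:
  (33/14, -129/7) → f = -1389/7
  (-440/51, -199/51) → f = 650/51
  (-68/11, -90/11) → f = -492/11
The feasible region is unbounded (it extends along (1, 11), (1, 10)), but f strictly increases along every unbounded feasible direction, so there is no improving ray and the minimum is attained at a vertex.

u = 33/14, v = -129/7, minimum f = -1389/7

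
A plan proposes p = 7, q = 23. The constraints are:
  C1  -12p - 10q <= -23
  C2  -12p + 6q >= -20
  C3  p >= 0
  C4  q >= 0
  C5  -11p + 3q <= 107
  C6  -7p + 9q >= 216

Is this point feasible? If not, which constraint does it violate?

not feasible — violates C6

Constraint C6: -7p + 9q = 158, which is not ≥ 216. All other constraints are satisfied.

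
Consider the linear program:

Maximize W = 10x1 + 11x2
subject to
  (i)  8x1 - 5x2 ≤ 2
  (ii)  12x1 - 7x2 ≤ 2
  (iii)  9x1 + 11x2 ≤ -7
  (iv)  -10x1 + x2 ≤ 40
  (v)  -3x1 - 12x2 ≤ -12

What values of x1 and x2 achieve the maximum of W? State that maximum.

Feasible corners and W = 10x1 + 11x2:
  (-447/119, 290/119) → W = -1280/119
  (-72/25, 43/25) → W = -247/25
  (-156/41, 80/41) → W = -680/41

x1 = -72/25, x2 = 43/25, maximum W = -247/25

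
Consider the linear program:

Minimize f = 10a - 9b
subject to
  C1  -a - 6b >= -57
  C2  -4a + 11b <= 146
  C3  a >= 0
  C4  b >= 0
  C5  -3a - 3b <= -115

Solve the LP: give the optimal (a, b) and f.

a = 173/5, b = 56/15, minimum f = 1562/5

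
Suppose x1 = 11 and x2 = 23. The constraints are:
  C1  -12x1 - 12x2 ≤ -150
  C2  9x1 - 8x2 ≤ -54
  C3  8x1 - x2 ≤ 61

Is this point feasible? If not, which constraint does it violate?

not feasible — violates C3

Constraint C3: 8x1 - x2 = 65, which is not ≤ 61. All other constraints are satisfied.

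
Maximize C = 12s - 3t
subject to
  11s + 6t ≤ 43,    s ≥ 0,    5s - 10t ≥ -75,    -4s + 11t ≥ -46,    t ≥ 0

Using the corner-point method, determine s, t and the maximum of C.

s = 43/11, t = 0, maximum C = 516/11

Feasible corners and C = 12s - 3t:
  (0, 43/6) → C = -43/2
  (43/11, 0) → C = 516/11
  (0, 0) → C = 0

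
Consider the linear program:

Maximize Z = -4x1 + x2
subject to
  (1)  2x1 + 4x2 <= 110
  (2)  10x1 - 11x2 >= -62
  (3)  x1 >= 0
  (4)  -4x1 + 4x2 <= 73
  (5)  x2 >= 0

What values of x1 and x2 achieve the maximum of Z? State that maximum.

x1 = 0, x2 = 62/11, maximum Z = 62/11

Feasible corners and Z = -4x1 + x2:
  (481/31, 612/31) → Z = -1312/31
  (55, 0) → Z = -220
  (0, 62/11) → Z = 62/11
  (0, 0) → Z = 0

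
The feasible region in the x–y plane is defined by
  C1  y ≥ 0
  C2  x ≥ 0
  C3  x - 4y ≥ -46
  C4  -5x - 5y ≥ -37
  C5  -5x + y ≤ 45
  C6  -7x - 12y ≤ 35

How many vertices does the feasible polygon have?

Of the 15 pairwise boundary intersections, those satisfying every inequality are:
  (0, 0)
  (37/5, 0)
  (0, 37/5)

3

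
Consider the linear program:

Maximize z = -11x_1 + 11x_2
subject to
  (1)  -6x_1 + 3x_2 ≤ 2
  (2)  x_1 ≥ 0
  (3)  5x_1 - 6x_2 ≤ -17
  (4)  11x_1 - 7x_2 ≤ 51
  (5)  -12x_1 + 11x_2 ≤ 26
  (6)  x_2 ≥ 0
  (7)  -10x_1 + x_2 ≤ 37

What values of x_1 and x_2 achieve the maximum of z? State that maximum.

x_1 = 743/37, x_2 = 898/37, maximum z = 1705/37

Extreme points and z = -11x_1 + 11x_2:
  (13/7, 92/21) → z = 583/21
  (28/15, 22/5) → z = 418/15
  (425/31, 442/31) → z = 187/31
  (743/37, 898/37) → z = 1705/37

At the optimal vertex, 11x_1 - 7x_2 = 51 and -12x_1 + 11x_2 = 26.
Solving simultaneously gives x_1 = 743/37, x_2 = 898/37.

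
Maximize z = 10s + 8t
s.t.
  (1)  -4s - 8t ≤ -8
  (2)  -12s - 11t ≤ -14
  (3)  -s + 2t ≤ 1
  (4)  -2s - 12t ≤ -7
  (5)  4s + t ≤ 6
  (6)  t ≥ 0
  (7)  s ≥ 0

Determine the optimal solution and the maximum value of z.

Vertices and z = 10s + 8t:
  (1/2, 3/4) → z = 11
  (5/4, 3/8) → z = 31/2
  (11/9, 10/9) → z = 190/9
  (65/46, 8/23) → z = 389/23

s = 11/9, t = 10/9, maximum z = 190/9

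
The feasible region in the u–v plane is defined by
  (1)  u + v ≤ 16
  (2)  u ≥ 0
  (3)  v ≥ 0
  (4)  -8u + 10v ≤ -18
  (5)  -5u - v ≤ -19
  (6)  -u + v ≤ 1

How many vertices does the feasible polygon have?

Of the 15 pairwise boundary intersections, those satisfying every inequality are:
  (16, 0)
  (89/9, 55/9)
  (19/5, 0)
  (104/29, 31/29)

4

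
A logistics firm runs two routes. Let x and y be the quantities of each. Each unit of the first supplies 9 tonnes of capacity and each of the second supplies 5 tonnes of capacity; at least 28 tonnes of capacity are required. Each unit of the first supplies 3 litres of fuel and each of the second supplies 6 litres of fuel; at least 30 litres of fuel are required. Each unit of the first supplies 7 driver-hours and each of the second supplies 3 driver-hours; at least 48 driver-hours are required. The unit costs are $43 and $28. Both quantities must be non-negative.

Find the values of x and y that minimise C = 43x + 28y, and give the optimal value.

Corner points and C = 43x + 28y:
  (0, 16) → C = 448
  (10, 0) → C = 430
  (6, 2) → C = 314
The feasible region is unbounded (it extends along (0, 1), (1, 0)), but C strictly increases along every unbounded feasible direction, so there is no improving ray and the minimum is attained at a vertex.

The binding constraints are 3x + 6y = 30 and 7x + 3y = 48.
Solving simultaneously gives x = 6, y = 2.

x = 6, y = 2, minimum C = 314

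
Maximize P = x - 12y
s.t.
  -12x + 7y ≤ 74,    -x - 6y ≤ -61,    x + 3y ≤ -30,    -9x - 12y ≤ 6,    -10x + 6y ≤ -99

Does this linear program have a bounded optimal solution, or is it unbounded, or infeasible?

The boundaries -x - 6y = -61 and -10x + 6y = -99 meet at (160/11, 511/66), but that point violates x + 3y ≤ -30. Every candidate vertex is excluded by some other constraint, so the feasible region is empty.

infeasible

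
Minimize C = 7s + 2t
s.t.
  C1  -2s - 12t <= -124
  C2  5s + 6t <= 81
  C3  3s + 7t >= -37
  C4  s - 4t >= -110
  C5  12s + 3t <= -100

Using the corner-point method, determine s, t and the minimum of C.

s = -206/5, t = 86/5, minimum C = -254

Extreme points and C = 7s + 2t:
  (-206/5, 86/5) → C = -254
  (-262/23, 844/69) → C = -3814/69
  (-730/51, 1220/51) → C = -890/17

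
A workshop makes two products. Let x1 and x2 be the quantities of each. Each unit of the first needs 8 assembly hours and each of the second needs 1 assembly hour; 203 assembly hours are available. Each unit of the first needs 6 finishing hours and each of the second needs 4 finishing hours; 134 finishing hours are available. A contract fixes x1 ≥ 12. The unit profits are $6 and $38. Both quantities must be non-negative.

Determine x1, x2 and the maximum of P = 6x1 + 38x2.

The optimum lies where 6x1 + 4x2 = 134 and x1 = 12.
Solving simultaneously gives x1 = 12, x2 = 31/2.

x1 = 12, x2 = 31/2, maximum P = 661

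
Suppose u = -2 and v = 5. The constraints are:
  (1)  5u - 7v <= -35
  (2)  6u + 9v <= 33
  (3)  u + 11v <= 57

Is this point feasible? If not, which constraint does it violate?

feasible

(1): -45 ≤ -35 ✓
(2): 33 ≤ 33 ✓
(3): 53 ≤ 57 ✓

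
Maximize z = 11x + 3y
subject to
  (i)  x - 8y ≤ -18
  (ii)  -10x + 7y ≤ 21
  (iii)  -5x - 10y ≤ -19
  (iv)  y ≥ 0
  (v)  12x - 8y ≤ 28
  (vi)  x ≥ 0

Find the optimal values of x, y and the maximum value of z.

x = 91, y = 133, maximum z = 1400

Feasible corners and z = 11x + 3y:
  (46/11, 61/22) → z = 1195/22
  (0, 9/4) → z = 27/4
  (91, 133) → z = 1400
  (0, 3) → z = 9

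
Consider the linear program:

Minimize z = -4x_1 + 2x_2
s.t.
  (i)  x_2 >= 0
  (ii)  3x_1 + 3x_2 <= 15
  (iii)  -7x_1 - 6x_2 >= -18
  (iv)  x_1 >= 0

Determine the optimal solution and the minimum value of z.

x_1 = 18/7, x_2 = 0, minimum z = -72/7

The binding constraints are x_2 = 0 and -7x_1 - 6x_2 = -18.
Solving simultaneously gives x_1 = 18/7, x_2 = 0.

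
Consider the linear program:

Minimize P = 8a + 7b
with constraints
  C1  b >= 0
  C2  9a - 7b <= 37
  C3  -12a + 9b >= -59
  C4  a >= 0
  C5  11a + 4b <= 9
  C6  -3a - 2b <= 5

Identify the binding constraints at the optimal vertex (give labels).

Corner points and P = 8a + 7b:
  (0, 0) → P = 0
  (9/11, 0) → P = 72/11
  (0, 9/4) → P = 63/4

The minimum is at (0, 0). Substituting into each constraint, equality holds for C1 and C4; the remaining constraints have slack.

C1 and C4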